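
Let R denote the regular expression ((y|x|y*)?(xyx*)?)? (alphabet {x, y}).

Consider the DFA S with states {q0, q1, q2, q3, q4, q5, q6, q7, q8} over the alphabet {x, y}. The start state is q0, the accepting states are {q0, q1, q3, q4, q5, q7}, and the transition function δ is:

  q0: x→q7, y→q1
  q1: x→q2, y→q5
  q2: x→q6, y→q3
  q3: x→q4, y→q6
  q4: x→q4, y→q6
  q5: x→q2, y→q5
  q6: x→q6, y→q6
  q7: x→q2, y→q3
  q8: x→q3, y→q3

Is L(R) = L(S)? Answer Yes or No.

Converting the expression R to a DFA (subset construction, then merging equivalent states) gives the minimal DFA with states {r0, r1, r2, r3, r4, r5}, start state r0, accepting states {r0, r1, r2, r4} and transitions r0: x→r1, y→r2; r1: x→r3, y→r4; r2: x→r3, y→r2; r3: x→r5, y→r4; r4: x→r4, y→r5; r5: x→r5, y→r5.
Exploring the product automaton R × S from the start pair (r0, q0), following both machines on each input symbol, reaches 8 state pairs: (r0, q0), (r1, q7), (r2, q1), (r3, q2), (r4, q3), (r2, q5), (r5, q6), (r4, q4).
R accepts in {r0, r1, r2, r4} and S accepts in {q0, q1, q3, q4, q5, q7}. In every reachable pair the two components are either both accepting — (r0, q0), (r1, q7), (r2, q1), (r4, q3), (r2, q5), (r4, q4) — or both non-accepting, so no string is accepted by exactly one of the machines: L(R) \ L(S) and L(S) \ L(R) are both empty.
Hence every string is accepted by R iff it is accepted by S, and the two languages coincide.

Yes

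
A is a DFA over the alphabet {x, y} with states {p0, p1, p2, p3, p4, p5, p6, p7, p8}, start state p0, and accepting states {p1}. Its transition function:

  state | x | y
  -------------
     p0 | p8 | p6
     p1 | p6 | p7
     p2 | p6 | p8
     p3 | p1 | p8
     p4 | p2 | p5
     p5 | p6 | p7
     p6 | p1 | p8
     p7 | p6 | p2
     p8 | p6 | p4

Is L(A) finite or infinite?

State p8 is reachable from the start and can reach an accepting state, and it lies on the cycle p8 → p4 → p2 → p8.
Traversing that cycle any number of times yields accepted strings of unbounded length, so the language is infinite.

infinite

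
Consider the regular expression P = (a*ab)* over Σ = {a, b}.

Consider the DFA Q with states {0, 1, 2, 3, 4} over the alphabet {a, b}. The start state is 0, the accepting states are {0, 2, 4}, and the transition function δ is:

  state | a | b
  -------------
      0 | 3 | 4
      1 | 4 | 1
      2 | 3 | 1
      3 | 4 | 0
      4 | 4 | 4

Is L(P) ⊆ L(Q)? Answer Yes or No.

Yes

Converting the expression P to a DFA (subset construction, then merging equivalent states) gives the minimal DFA with states {p0, p1, p2}, start state p0, accepting states {p0} and transitions p0: a→p1, b→p2; p1: a→p1, b→p0; p2: a→p2, b→p2.
Exploring the product automaton P × Q from the start pair (p0, 0), following both machines on each input symbol, reaches 5 state pairs: (p0, 0), (p1, 3), (p2, 4), (p1, 4), (p0, 4).
P accepts in {p0} and Q accepts in {0, 2, 4}. The reachable pairs whose P-component is accepting are (p0, 0), (p0, 4); in each of them the Q-component is accepting too, so the product for L(P) \ L(Q) (P-component accepting, Q-component rejecting) has no reachable accepting pair and the difference is empty.
Hence every string in L(P) is also in L(Q).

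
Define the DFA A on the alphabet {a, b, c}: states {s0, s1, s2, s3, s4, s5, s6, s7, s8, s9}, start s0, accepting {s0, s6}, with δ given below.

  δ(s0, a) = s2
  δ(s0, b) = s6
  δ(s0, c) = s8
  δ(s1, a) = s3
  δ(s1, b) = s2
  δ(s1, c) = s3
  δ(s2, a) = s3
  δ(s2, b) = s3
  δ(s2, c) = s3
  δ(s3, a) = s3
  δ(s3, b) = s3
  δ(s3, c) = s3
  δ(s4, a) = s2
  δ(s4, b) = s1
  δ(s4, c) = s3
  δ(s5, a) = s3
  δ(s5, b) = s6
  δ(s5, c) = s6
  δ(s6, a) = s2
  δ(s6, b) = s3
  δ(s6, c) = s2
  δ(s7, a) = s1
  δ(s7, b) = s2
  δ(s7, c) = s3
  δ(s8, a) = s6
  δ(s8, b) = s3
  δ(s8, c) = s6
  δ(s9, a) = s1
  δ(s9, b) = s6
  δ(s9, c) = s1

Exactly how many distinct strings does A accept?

4

The useful subgraph on states {s0, s6, s8} is acyclic, so L(A) is finite; the longest accepting path visits 3 useful states, giving maximum string length 2.
Counting accepting paths from s0 by length: 1 of length 0, 1 of length 1, 2 of length 2. Total 4.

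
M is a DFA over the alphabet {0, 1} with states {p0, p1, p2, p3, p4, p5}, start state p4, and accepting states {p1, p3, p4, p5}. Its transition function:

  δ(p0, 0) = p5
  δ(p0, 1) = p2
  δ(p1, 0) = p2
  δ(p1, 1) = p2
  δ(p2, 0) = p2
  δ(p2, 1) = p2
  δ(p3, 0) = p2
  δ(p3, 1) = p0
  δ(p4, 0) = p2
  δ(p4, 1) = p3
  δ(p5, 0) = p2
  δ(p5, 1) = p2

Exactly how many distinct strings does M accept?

The useful subgraph on states {p0, p3, p4, p5} is acyclic, so L(M) is finite; the longest accepting path visits 4 useful states, giving maximum string length 3.
Counting accepting paths from p4 by length: 1 of length 0, 1 of length 1, 1 of length 3. Total 3.

3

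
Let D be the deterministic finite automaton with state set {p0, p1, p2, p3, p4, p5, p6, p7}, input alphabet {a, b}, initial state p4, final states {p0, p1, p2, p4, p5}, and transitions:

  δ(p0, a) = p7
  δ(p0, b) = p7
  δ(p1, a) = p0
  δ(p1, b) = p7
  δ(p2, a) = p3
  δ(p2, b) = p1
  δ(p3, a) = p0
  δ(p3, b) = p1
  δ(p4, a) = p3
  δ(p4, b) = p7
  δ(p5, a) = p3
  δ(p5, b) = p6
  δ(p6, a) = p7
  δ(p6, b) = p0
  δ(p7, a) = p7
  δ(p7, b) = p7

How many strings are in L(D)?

The useful subgraph on states {p0, p1, p3, p4} is acyclic, so L(D) is finite; the longest accepting path visits 4 useful states, giving maximum string length 3.
Counting accepting paths from p4 by length: 1 of length 0, 2 of length 2, 1 of length 3. Total 4.

4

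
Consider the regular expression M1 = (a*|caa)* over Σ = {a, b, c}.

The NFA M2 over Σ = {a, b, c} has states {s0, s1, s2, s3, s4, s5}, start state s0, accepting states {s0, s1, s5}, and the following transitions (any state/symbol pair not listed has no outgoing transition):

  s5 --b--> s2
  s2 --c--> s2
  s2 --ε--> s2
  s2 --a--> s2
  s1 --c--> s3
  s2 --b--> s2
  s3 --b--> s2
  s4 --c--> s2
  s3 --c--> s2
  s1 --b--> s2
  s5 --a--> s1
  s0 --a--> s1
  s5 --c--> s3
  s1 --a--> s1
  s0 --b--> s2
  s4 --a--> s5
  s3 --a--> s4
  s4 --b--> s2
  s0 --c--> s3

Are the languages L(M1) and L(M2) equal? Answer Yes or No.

Converting the expression M1 to a DFA (subset construction, then merging equivalent states) gives the minimal DFA with states {r0, r1, r2, r3}, start state r0, accepting states {r0} and transitions r0: a→r0, b→r1, c→r2; r1: a→r1, b→r1, c→r1; r2: a→r3, b→r1, c→r1; r3: a→r0, b→r1, c→r1.
Exploring the product automaton M1 × M2 from the start pair (r0, s0), following both machines on each input symbol, reaches 6 state pairs: (r0, s0), (r0, s1), (r1, s2), (r2, s3), (r3, s4), (r0, s5).
M1 accepts in {r0} and M2 accepts in {s0, s1, s5}. In every reachable pair the two components are either both accepting — (r0, s0), (r0, s1), (r0, s5) — or both non-accepting, so no string is accepted by exactly one of the machines: L(M1) \ L(M2) and L(M2) \ L(M1) are both empty.
Hence every string is accepted by M1 iff it is accepted by M2, and the two languages coincide.

Yes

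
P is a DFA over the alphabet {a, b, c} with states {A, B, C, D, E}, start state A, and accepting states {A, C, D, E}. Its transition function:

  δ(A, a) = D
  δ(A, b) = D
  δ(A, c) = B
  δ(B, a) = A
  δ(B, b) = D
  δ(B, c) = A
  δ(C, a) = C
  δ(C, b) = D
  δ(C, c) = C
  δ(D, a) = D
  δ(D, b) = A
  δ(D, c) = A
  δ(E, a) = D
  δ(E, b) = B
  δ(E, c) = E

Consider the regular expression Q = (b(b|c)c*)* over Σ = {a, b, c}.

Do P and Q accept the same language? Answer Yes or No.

No

The string a is accepted by P but rejected by Q.
So L(P) ≠ L(Q).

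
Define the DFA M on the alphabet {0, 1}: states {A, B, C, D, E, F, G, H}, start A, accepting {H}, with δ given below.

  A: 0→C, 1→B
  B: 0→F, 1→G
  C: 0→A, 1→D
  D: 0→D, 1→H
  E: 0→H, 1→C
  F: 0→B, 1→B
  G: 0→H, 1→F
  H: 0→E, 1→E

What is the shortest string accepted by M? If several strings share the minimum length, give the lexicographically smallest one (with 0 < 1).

011

A breadth-first search from A reaches an accepting state first via the path A → C → D → H on input 011.
No string of length < 3 is accepted (BFS exhausts all shorter strings without reaching an accepting state), and 011 is the lexicographically least accepting string of length 3.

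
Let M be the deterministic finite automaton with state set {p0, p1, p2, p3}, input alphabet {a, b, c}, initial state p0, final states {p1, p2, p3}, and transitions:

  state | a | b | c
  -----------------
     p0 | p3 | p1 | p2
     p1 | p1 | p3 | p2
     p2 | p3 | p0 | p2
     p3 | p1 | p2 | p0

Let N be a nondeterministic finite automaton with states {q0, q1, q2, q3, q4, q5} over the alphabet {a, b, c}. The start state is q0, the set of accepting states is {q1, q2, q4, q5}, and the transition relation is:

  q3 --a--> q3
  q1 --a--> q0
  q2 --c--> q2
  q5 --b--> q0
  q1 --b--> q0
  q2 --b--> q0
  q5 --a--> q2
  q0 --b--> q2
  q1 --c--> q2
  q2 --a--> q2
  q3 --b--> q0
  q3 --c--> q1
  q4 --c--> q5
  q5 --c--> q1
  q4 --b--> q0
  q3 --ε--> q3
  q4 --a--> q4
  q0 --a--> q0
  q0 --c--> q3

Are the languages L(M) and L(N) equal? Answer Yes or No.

The string a is accepted by M but rejected by N.
So L(M) ≠ L(N).

No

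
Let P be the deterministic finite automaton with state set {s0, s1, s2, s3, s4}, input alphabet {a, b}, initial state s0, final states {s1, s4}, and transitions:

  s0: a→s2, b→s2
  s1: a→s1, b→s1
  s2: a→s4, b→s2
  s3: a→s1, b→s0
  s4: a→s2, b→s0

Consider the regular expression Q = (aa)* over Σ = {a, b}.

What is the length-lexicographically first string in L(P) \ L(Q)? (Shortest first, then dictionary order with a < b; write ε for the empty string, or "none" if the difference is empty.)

The string ba is accepted by P but not by Q.
No shorter string lies in the difference, and ba is the lexicographically first length-2 string in L(P) \ L(Q).

ba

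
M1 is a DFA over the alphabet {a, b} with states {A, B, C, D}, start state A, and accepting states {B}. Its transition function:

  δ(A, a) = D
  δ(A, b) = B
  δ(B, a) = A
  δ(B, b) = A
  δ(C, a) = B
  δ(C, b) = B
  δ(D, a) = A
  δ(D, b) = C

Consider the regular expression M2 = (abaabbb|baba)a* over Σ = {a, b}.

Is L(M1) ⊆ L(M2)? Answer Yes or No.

The string b is in L(M1) but not in L(M2).
So L(M1) ⊄ L(M2).

No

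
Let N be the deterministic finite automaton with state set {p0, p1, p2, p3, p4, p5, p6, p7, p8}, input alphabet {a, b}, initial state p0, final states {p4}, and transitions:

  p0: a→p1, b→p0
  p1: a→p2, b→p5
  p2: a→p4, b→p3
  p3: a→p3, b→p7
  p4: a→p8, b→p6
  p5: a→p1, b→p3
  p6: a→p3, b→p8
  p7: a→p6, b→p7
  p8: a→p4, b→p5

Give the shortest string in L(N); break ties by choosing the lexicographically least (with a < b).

aaa

A breadth-first search from p0 reaches an accepting state first via the path p0 → p1 → p2 → p4 on input aaa.
No string of length < 3 is accepted (BFS exhausts all shorter strings without reaching an accepting state), and aaa is the lexicographically least accepting string of length 3.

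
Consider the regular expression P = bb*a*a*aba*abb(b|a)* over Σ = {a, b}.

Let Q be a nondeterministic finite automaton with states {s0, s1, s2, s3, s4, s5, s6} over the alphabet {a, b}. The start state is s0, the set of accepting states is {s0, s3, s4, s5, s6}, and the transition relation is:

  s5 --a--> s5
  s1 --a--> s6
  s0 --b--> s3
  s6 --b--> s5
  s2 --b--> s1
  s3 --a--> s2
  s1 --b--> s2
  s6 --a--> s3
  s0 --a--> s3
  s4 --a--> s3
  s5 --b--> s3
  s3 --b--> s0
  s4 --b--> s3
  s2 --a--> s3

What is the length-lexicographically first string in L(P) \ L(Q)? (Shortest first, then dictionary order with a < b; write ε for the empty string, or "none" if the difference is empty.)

The string bababba is accepted by P but not by Q.
No shorter string lies in the difference, and bababba is the lexicographically first length-7 string in L(P) \ L(Q).

bababba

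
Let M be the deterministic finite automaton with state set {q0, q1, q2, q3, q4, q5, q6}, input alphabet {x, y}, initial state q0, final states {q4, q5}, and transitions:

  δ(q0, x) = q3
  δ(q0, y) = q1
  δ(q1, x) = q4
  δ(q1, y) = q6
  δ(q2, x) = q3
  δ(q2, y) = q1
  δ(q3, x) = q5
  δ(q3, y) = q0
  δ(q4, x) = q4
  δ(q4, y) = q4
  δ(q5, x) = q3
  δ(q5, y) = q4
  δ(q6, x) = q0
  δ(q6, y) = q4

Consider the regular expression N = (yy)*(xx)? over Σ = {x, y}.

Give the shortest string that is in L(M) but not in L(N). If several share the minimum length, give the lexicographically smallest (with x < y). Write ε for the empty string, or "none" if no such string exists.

The string yx is accepted by M but not by N.
No shorter string lies in the difference, and yx is the lexicographically first length-2 string in L(M) \ L(N).

yx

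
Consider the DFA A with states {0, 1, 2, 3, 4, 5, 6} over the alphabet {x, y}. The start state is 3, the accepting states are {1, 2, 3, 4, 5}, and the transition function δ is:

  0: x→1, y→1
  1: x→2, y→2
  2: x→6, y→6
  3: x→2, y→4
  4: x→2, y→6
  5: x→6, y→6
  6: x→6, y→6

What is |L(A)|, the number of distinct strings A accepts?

The useful subgraph on states {2, 3, 4} is acyclic, so L(A) is finite; the longest accepting path visits 3 useful states, giving maximum string length 2.
Counting accepting paths from 3 by length: 1 of length 0, 2 of length 1, 1 of length 2. Total 4.

4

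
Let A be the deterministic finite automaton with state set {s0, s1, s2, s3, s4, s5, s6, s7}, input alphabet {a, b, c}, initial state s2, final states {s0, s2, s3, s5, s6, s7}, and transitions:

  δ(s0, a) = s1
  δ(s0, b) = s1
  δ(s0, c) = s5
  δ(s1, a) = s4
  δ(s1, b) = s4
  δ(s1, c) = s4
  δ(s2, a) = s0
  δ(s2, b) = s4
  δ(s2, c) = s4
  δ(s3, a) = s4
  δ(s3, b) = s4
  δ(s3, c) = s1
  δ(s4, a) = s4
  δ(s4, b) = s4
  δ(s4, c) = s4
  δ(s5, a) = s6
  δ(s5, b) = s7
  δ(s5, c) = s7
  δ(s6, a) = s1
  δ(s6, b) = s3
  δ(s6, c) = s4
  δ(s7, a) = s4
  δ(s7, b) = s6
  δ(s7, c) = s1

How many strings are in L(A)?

11

The useful subgraph on states {s0, s2, s3, s5, s6, s7} is acyclic, so L(A) is finite; the longest accepting path visits 6 useful states, giving maximum string length 5.
Counting accepting paths from s2 by length: 1 of length 0, 1 of length 1, 1 of length 2, 3 of length 3, 3 of length 4, 2 of length 5. Total 11.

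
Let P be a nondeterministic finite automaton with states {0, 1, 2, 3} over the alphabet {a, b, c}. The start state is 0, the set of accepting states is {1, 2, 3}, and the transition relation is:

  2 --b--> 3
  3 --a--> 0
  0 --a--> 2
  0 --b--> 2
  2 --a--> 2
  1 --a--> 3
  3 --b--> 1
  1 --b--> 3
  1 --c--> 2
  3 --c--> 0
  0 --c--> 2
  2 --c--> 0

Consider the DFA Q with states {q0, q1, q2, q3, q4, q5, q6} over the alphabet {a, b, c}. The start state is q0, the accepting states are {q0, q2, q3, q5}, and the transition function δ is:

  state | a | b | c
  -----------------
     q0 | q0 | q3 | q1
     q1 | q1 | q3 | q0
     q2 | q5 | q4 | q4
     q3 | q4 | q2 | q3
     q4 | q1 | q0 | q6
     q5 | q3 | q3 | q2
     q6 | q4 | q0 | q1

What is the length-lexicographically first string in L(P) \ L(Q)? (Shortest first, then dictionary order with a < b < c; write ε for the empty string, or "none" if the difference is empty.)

c

The string c is accepted by P but not by Q.
No shorter string lies in the difference, and c is the lexicographically first length-1 string in L(P) \ L(Q).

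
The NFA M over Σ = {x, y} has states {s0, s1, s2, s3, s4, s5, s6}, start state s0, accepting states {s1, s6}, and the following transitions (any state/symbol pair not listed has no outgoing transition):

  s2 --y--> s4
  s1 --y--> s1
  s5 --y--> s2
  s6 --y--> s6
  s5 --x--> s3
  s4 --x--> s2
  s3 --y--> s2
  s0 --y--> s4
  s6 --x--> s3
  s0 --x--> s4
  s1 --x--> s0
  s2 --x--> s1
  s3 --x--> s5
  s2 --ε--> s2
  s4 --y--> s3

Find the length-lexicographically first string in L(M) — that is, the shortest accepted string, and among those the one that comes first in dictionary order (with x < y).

A breadth-first search from s0 reaches an accepting state first via the path s0 → s4 → s2 → s1 on input xxx.
No string of length < 3 is accepted (BFS exhausts all shorter strings without reaching an accepting state), and xxx is the lexicographically least accepting string of length 3.

xxx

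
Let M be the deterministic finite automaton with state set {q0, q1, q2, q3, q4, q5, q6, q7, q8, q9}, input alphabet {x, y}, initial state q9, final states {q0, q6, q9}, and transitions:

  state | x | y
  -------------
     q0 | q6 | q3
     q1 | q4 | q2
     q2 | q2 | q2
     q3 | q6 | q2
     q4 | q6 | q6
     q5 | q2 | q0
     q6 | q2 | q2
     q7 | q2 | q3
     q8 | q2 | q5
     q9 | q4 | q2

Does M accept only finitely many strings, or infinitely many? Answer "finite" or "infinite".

finite

The useful states (reachable from q9 and able to reach an accepting state) are {q4, q6, q9}.
Restricted to these states the transition graph has no cycle, so every accepting path has bounded length and L is finite.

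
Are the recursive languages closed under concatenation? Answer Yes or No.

For an input of length n, try each of the n+1 split points, running the decider for L₁ on the prefix and the decider for L₂ on the suffix; accept if some split succeeds. Finitely many halting sub-runs, so this decides L₁L₂.
So the recursive languages are closed under concatenation.

Yes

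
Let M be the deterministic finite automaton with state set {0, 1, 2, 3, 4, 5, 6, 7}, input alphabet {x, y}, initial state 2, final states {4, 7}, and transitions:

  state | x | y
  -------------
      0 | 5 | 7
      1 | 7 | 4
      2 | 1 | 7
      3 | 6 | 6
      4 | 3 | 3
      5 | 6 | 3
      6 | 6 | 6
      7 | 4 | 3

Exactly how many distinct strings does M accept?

5

The useful subgraph on states {1, 2, 4, 7} is acyclic, so L(M) is finite; the longest accepting path visits 4 useful states, giving maximum string length 3.
Counting accepting paths from 2 by length: 1 of length 1, 3 of length 2, 1 of length 3. Total 5.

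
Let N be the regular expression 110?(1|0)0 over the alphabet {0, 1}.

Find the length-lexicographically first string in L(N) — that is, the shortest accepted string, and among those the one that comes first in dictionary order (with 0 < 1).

By inspection of the expression, no string of length less than 4 matches, and 1100 is the lexicographically first match of length 4.

1100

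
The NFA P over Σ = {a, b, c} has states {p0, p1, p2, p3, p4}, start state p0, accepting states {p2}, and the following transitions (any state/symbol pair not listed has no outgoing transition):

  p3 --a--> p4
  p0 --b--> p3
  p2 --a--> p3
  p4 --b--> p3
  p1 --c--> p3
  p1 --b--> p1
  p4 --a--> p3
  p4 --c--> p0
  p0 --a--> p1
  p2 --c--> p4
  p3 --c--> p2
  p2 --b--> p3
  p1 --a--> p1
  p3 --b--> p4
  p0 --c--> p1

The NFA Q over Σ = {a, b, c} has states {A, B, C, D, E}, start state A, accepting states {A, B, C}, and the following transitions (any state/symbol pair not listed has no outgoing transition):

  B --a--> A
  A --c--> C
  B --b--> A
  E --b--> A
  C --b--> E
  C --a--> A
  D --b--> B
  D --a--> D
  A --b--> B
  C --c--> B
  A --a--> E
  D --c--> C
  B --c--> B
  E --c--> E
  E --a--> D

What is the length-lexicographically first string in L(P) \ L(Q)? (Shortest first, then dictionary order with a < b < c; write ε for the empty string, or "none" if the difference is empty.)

The string acc is accepted by P but not by Q.
No shorter string lies in the difference, and acc is the lexicographically first length-3 string in L(P) \ L(Q).

acc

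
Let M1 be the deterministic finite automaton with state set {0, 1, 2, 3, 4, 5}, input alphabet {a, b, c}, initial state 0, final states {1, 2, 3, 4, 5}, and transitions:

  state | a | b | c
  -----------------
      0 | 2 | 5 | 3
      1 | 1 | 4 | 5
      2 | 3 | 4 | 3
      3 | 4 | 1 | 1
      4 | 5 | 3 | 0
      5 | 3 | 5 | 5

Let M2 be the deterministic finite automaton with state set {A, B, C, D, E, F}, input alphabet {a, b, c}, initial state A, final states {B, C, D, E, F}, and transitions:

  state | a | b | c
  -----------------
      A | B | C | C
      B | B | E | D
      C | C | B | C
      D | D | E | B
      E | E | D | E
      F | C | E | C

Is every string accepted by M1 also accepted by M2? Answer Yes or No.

Exploring the product automaton M1 × M2 from the start pair (0, A), following both machines on each input symbol, reaches 25 state pairs: (0, A), (2, B), (5, C), (3, C), (3, B), (4, E), (3, D), (5, B), (4, C), (1, B), (1, C), (4, B), (1, E), (1, D), (5, E), (0, E), (4, D), (5, D), (0, C), (3, E), (0, D), (2, E), (0, B), (2, C), (2, D).
M1 accepts in {1, 2, 3, 4, 5} and M2 accepts in {B, C, D, E, F}. The reachable pairs whose M1-component is accepting are (2, B), (5, C), (3, C), (3, B), (4, E), (3, D), (5, B), (4, C), (1, B), (1, C), (4, B), (1, E), (1, D), (5, E), (4, D), (5, D), (3, E), (2, E), (2, C), (2, D); in each of them the M2-component is accepting too, so the product for L(M1) \ L(M2) (M1-component accepting, M2-component rejecting) has no reachable accepting pair and the difference is empty.
Hence every string in L(M1) is also in L(M2).

Yes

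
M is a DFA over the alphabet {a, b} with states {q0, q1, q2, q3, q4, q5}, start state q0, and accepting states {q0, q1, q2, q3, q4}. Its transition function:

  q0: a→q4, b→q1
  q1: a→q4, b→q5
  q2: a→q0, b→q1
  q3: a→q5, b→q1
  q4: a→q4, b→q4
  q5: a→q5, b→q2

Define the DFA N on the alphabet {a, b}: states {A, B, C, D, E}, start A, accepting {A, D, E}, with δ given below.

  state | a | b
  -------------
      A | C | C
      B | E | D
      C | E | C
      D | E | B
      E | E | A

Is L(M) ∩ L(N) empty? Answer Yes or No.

The empty string ε is accepted by both M and N.
Hence L(M) ∩ L(N) ≠ ∅.

No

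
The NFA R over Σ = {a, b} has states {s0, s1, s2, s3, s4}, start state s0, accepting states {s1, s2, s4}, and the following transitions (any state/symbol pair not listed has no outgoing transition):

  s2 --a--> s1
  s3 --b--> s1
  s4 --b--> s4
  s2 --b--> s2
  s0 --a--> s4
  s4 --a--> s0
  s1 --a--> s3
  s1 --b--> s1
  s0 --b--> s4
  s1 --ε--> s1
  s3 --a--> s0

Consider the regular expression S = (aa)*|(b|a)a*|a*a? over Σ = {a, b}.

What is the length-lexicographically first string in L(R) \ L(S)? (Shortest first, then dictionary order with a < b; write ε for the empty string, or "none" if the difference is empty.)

The string ab is accepted by R but not by S.
No shorter string lies in the difference, and ab is the lexicographically first length-2 string in L(R) \ L(S).

ab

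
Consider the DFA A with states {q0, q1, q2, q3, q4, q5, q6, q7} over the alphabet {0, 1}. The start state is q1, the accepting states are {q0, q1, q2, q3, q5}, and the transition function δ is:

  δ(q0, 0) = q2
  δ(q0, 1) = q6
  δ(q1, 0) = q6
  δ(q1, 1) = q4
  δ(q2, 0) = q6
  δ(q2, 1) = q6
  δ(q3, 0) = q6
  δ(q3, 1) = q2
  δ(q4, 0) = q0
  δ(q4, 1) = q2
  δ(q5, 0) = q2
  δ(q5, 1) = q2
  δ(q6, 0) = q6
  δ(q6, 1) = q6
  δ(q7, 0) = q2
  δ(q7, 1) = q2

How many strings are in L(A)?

The useful subgraph on states {q0, q1, q2, q4} is acyclic, so L(A) is finite; the longest accepting path visits 4 useful states, giving maximum string length 3.
Counting accepting paths from q1 by length: 1 of length 0, 2 of length 2, 1 of length 3. Total 4.

4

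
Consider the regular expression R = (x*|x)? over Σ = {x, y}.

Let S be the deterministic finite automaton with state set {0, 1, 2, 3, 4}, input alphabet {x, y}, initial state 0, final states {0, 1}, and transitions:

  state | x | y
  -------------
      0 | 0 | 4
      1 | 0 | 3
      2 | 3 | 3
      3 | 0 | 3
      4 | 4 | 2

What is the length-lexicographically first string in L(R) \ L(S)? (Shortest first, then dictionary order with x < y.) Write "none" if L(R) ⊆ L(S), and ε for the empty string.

Converting the expression R to a DFA (subset construction, then merging equivalent states) gives the minimal DFA with states {r0, r1}, start state r0, accepting states {r0} and transitions r0: x→r0, y→r1; r1: x→r1, y→r1.
Exploring the product automaton R × S from the start pair (r0, 0), following both machines on each input symbol, reaches 5 state pairs: (r0, 0), (r1, 4), (r1, 2), (r1, 3), (r1, 0).
R accepts in {r0} and S accepts in {0, 1}. The reachable pairs whose R-component is accepting are (r0, 0); in each of them the S-component is accepting too, so the product for L(R) \ L(S) (R-component accepting, S-component rejecting) has no reachable accepting pair and the difference is empty.
So every string accepted by R is also accepted by S: L(R) \ L(S) = ∅ and there is no such string.

none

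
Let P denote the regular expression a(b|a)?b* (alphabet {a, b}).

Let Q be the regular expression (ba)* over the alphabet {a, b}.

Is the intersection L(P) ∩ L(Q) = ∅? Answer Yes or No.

Yes

Converting the expression P to a DFA (subset construction, then merging equivalent states) gives the minimal DFA with states {p0, p1, p2, p3}, start state p0, accepting states {p1, p3} and transitions p0: a→p1, b→p2; p1: a→p3, b→p3; p2: a→p2, b→p2; p3: a→p2, b→p3.
Converting the expression Q to a DFA (subset construction, then merging equivalent states) gives the minimal DFA with states {q0, q1, q2}, start state q0, accepting states {q0} and transitions q0: a→q1, b→q2; q1: a→q1, b→q1; q2: a→q0, b→q1.
Exploring the product automaton P × Q from the start pair (p0, q0), following both machines on each input symbol, reaches 6 state pairs: (p0, q0), (p1, q1), (p2, q2), (p3, q1), (p2, q0), (p2, q1).
P accepts in {p1, p3} and Q accepts in {q0}; no reachable pair has both components accepting, so no string drives both machines to acceptance simultaneously and L(P) ∩ L(Q) = ∅.
So no string is accepted by both, and the intersection is empty.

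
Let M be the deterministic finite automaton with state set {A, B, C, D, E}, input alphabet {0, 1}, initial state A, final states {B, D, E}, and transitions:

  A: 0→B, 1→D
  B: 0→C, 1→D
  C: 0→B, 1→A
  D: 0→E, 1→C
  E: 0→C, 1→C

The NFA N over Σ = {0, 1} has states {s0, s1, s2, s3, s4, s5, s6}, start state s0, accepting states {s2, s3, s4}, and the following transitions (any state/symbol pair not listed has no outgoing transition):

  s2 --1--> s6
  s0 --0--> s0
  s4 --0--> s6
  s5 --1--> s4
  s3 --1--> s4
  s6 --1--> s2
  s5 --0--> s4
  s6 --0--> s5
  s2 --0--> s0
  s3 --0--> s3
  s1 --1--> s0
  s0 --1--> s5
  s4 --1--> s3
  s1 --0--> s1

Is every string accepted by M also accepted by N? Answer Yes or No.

No

The string 0 is in L(M) but not in L(N).
So L(M) ⊄ L(N).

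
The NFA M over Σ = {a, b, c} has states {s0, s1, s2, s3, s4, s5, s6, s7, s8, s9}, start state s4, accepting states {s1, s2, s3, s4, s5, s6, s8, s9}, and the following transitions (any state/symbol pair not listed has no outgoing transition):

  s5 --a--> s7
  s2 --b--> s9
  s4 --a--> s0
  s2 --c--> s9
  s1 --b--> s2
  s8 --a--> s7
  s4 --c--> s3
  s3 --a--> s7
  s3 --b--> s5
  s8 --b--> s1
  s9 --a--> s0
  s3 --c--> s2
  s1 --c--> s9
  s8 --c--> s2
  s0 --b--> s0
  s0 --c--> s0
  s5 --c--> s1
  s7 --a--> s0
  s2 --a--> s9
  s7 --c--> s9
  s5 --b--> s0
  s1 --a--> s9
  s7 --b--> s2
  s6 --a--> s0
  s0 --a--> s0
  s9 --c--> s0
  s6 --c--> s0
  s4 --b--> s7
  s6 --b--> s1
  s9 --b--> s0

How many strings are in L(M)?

29

The useful subgraph on states {s1, s2, s3, s4, s5, s7, s9} is acyclic, so L(M) is finite; the longest accepting path visits 6 useful states, giving maximum string length 5.
Counting accepting paths from s4 by length: 1 of length 0, 1 of length 1, 4 of length 2, 9 of length 3, 8 of length 4, 6 of length 5. Total 29.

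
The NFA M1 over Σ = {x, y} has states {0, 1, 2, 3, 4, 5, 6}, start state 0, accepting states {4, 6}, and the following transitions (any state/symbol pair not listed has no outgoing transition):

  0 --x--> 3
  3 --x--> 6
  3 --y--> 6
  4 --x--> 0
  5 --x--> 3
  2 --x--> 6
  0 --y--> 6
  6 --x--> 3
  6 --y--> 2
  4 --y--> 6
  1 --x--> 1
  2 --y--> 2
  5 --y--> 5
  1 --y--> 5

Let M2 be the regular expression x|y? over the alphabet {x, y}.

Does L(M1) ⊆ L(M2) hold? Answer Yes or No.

The string xx is in L(M1) but not in L(M2).
So L(M1) ⊄ L(M2).

No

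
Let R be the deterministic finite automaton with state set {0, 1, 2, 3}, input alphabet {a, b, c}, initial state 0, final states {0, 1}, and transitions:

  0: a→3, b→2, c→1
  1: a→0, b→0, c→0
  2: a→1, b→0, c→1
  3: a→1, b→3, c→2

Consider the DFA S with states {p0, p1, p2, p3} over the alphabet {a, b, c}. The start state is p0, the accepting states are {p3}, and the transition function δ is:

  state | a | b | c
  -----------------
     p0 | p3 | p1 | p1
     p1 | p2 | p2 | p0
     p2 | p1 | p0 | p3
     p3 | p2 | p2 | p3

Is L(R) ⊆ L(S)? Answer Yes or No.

No

The empty string ε is in L(R) but not in L(S).
So L(R) ⊄ L(S).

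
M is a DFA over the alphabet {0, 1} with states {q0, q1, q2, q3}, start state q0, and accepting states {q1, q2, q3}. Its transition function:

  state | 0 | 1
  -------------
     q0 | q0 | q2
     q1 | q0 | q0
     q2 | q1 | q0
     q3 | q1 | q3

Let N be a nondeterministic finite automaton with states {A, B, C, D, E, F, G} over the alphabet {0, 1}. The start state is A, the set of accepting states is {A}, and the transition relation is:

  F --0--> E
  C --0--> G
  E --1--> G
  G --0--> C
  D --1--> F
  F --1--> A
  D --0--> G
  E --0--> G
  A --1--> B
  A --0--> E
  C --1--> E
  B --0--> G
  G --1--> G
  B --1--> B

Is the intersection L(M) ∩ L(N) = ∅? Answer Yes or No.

Yes

Exploring the product automaton M × N from the start pair (q0, A), following both machines on each input symbol, reaches 10 state pairs: (q0, A), (q0, E), (q2, B), (q0, G), (q2, G), (q1, G), (q0, B), (q0, C), (q1, C), (q2, E).
M accepts in {q1, q2, q3} and N accepts in {A}; no reachable pair has both components accepting, so no string drives both machines to acceptance simultaneously and L(M) ∩ L(N) = ∅.
So no string is accepted by both, and the intersection is empty.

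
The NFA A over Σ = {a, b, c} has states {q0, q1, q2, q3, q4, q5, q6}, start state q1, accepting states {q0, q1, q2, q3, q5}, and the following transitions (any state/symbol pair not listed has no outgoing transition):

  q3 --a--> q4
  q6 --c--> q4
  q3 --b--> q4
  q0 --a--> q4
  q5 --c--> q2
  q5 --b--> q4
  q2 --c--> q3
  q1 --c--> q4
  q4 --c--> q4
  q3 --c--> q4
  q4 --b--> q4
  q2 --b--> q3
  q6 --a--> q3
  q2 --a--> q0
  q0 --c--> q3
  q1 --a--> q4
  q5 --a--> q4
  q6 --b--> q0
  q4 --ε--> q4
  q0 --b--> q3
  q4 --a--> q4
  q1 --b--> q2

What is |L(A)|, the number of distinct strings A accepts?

The useful subgraph on states {q0, q1, q2, q3} is acyclic, so L(A) is finite; the longest accepting path visits 4 useful states, giving maximum string length 3.
Counting accepting paths from q1 by length: 1 of length 0, 1 of length 1, 3 of length 2, 2 of length 3. Total 7.

7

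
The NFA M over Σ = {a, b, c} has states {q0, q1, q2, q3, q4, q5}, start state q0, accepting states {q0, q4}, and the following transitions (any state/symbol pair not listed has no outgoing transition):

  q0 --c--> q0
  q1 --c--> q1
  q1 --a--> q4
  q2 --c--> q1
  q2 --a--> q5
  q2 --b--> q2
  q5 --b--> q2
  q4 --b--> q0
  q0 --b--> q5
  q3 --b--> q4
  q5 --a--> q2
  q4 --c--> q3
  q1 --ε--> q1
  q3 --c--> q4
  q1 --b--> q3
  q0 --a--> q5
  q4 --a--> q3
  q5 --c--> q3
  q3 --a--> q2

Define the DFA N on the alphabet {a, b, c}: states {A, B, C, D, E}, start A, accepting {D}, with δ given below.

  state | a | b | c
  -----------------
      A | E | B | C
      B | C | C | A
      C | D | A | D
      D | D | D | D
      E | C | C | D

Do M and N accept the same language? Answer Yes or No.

No

The empty string ε is accepted by M but rejected by N.
So L(M) ≠ L(N).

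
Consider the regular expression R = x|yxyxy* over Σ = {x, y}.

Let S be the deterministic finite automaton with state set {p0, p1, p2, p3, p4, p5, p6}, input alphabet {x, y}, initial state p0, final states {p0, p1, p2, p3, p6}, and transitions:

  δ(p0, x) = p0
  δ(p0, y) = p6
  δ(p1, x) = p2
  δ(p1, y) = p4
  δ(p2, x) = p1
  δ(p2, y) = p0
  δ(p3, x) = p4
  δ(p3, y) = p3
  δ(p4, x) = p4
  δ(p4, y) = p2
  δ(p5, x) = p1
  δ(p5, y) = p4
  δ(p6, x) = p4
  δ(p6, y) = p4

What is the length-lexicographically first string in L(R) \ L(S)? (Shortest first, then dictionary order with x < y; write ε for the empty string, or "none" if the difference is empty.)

yxyxy

The string yxyxy is accepted by R but not by S.
No shorter string lies in the difference, and yxyxy is the lexicographically first length-5 string in L(R) \ L(S).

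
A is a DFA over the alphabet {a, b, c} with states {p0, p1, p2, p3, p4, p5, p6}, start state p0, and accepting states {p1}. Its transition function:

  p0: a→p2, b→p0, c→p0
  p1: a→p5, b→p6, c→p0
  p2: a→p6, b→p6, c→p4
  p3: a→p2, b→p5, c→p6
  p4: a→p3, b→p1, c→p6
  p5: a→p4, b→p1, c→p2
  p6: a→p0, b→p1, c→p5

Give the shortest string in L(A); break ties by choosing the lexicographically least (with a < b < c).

aab

A breadth-first search from p0 reaches an accepting state first via the path p0 → p2 → p6 → p1 on input aab.
No string of length < 3 is accepted (BFS exhausts all shorter strings without reaching an accepting state), and aab is the lexicographically least accepting string of length 3.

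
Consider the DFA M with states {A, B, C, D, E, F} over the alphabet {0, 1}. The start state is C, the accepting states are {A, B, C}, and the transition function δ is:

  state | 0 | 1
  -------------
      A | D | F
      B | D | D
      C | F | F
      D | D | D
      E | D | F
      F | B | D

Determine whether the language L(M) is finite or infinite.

The useful states (reachable from C and able to reach an accepting state) are {B, C, F}.
Restricted to these states the transition graph has no cycle, so every accepting path has bounded length and L is finite.

finite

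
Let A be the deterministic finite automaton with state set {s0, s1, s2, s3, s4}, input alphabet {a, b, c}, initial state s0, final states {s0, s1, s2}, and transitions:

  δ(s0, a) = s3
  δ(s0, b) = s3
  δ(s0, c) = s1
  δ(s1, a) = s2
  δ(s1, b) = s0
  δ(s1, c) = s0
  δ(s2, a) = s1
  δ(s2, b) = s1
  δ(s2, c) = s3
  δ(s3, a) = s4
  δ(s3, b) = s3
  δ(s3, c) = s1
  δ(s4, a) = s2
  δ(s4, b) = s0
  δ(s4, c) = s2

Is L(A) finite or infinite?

State s0 is reachable from the start and can reach an accepting state, and it lies on the cycle s0 → s1 → s0.
Traversing that cycle any number of times yields accepted strings of unbounded length, so the language is infinite.

infinite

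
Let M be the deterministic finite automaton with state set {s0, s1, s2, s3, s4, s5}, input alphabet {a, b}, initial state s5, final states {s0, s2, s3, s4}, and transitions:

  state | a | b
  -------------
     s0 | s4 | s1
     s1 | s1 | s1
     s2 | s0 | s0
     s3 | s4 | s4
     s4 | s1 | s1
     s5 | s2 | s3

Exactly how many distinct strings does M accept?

8

The useful subgraph on states {s0, s2, s3, s4, s5} is acyclic, so L(M) is finite; the longest accepting path visits 4 useful states, giving maximum string length 3.
Counting accepting paths from s5 by length: 2 of length 1, 4 of length 2, 2 of length 3. Total 8.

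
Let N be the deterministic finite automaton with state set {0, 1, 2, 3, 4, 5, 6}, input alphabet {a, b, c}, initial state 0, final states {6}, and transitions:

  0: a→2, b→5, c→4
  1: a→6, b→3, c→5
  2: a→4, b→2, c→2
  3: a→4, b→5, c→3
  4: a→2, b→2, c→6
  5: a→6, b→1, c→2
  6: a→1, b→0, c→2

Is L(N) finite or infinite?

infinite

State 2 is reachable from the start and can reach an accepting state, and it lies on the cycle 2 → 2.
Traversing that cycle any number of times yields accepted strings of unbounded length, so the language is infinite.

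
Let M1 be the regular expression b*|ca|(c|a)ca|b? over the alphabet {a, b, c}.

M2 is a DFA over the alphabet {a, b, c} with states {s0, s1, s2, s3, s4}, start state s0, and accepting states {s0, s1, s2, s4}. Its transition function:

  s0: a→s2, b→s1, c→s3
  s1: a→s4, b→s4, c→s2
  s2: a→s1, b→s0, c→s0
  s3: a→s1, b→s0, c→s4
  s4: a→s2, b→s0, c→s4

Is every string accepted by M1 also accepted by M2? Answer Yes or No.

Yes

Converting the expression M1 to a DFA (subset construction, then merging equivalent states) gives the minimal DFA with states {r0, r1, r2, r3, r4, r5, r6}, start state r0, accepting states {r0, r2, r6} and transitions r0: a→r1, b→r2, c→r3; r1: a→r4, b→r4, c→r5; r2: a→r4, b→r2, c→r4; r3: a→r6, b→r4, c→r5; r4: a→r4, b→r4, c→r4; r5: a→r6, b→r4, c→r4; r6: a→r4, b→r4, c→r4.
Exploring the product automaton M1 × M2 from the start pair (r0, s0), following both machines on each input symbol, reaches 15 state pairs: (r0, s0), (r1, s2), (r2, s1), (r3, s3), (r4, s1), (r4, s0), (r5, s0), (r4, s4), (r2, s4), (r4, s2), (r6, s1), (r5, s4), (r4, s3), (r6, s2), (r2, s0).
M1 accepts in {r0, r2, r6} and M2 accepts in {s0, s1, s2, s4}. The reachable pairs whose M1-component is accepting are (r0, s0), (r2, s1), (r2, s4), (r6, s1), (r6, s2), (r2, s0); in each of them the M2-component is accepting too, so the product for L(M1) \ L(M2) (M1-component accepting, M2-component rejecting) has no reachable accepting pair and the difference is empty.
Hence every string in L(M1) is also in L(M2).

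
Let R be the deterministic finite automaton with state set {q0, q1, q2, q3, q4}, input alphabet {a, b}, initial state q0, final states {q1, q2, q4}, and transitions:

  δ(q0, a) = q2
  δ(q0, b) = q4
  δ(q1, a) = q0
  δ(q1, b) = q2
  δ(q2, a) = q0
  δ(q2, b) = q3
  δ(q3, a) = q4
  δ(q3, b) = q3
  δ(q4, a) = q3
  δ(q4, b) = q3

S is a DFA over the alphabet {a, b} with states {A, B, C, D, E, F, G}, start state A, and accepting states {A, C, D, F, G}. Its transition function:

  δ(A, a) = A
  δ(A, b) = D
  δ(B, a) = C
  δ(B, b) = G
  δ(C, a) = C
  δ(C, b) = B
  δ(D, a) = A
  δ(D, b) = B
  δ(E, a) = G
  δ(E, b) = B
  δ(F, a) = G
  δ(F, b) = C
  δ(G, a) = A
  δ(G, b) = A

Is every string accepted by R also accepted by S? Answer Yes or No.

Exploring the product automaton R × S from the start pair (q0, A), following both machines on each input symbol, reaches 10 state pairs: (q0, A), (q2, A), (q4, D), (q3, D), (q3, A), (q3, B), (q4, A), (q4, C), (q3, G), (q3, C).
R accepts in {q1, q2, q4} and S accepts in {A, C, D, F, G}. The reachable pairs whose R-component is accepting are (q2, A), (q4, D), (q4, A), (q4, C); in each of them the S-component is accepting too, so the product for L(R) \ L(S) (R-component accepting, S-component rejecting) has no reachable accepting pair and the difference is empty.
Hence every string in L(R) is also in L(S).

Yes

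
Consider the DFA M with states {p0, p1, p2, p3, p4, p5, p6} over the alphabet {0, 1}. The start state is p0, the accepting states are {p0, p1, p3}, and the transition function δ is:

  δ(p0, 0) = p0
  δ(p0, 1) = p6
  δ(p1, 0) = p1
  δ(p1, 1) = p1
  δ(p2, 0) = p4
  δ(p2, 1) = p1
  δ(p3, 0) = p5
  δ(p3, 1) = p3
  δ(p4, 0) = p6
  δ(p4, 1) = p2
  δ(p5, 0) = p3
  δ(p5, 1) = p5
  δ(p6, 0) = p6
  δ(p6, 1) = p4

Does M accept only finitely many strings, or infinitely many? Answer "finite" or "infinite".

State p0 is reachable from the start and can reach an accepting state, and it lies on the cycle p0 → p0.
Traversing that cycle any number of times yields accepted strings of unbounded length, so the language is infinite.

infinite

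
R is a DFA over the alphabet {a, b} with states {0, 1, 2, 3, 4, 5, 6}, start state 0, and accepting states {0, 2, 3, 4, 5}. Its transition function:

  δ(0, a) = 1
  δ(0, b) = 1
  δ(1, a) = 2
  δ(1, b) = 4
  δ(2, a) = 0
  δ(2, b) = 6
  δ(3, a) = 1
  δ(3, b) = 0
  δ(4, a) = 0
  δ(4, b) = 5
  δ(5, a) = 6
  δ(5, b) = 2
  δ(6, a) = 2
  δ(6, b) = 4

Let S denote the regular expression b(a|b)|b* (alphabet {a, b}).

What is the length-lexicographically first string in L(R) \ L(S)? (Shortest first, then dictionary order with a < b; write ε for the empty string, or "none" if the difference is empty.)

aa

The string aa is accepted by R but not by S.
No shorter string lies in the difference, and aa is the lexicographically first length-2 string in L(R) \ L(S).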